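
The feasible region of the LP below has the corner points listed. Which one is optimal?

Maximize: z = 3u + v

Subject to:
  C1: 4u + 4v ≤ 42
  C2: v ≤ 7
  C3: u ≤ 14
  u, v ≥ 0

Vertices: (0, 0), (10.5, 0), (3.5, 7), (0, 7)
(10.5, 0) with z = 31.5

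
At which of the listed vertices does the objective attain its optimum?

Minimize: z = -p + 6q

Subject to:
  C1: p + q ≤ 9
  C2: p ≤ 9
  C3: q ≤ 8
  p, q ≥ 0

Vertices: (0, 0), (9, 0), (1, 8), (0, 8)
Evaluating z = -p + 6q at each vertex:
  (0, 0): z = 0
  (9, 0): z = -9
  (1, 8): z = 47
  (0, 8): z = 48

The smallest value is z = -9, attained at (9, 0).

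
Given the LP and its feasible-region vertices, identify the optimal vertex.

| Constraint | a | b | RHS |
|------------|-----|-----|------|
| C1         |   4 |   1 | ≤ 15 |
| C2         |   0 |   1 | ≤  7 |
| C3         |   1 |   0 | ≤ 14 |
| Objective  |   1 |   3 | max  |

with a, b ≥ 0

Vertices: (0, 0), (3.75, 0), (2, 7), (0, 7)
Evaluating z = a + 3b at each vertex:
  (0, 0): z = 0
  (3.75, 0): z = 3.75
  (2, 7): z = 23
  (0, 7): z = 21

The largest value is z = 23, attained at (2, 7).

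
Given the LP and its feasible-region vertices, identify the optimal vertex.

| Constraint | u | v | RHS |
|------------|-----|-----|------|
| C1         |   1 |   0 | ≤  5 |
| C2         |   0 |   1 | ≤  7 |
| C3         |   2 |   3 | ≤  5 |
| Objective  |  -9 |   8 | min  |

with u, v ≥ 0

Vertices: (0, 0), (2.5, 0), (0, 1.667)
Evaluating z = -9u + 8v at each vertex:
  (0, 0): z = 0
  (2.5, 0): z = -22.5
  (0, 1.667): z = 13.33

The smallest value is z = -22.5, attained at (2.5, 0).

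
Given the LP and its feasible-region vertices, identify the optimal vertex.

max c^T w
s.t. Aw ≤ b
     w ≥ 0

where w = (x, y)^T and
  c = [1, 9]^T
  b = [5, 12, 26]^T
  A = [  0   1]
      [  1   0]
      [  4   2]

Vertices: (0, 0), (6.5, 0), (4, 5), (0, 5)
Evaluating z = x + 9y at each vertex:
  (0, 0): z = 0
  (6.5, 0): z = 6.5
  (4, 5): z = 49
  (0, 5): z = 45

The largest value is z = 49, attained at (4, 5).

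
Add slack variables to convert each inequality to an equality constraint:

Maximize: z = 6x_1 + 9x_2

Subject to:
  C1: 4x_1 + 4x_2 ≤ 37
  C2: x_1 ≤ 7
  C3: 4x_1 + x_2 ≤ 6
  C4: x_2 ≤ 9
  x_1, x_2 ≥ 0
max z = 6x_1 + 9x_2

s.t.
  4x_1 + 4x_2 + s1 = 37
  x_1 + s2 = 7
  4x_1 + x_2 + s3 = 6
  x_2 + s4 = 9
  x_1, x_2, s1, s2, s3, s4 ≥ 0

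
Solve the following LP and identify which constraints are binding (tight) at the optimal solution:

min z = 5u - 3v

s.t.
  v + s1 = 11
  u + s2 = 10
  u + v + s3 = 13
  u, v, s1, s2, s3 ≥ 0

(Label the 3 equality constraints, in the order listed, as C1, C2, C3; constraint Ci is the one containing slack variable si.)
Optimal: u = 0, v = 11
Binding: C1, u ≥ 0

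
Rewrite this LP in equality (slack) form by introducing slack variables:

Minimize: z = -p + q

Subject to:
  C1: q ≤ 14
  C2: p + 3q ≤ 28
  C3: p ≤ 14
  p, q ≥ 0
min z = -p + q

s.t.
  q + s1 = 14
  p + 3q + s2 = 28
  p + s3 = 14
  p, q, s1, s2, s3 ≥ 0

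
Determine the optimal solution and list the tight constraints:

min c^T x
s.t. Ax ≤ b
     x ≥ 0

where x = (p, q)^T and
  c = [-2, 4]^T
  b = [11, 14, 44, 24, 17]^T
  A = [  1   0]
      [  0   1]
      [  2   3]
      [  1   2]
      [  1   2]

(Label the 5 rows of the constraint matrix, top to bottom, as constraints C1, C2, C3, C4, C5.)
Optimal: p = 11, q = 0
Slack at optimum:
  C1: slack = 0 (binding)
  C2: slack = 14
  C3: slack = 22
  C4: slack = 13
  C5: slack = 6
  p ≥ 0: p = 11
  q ≥ 0: q = 0 (binding)
Binding constraints: C1, q ≥ 0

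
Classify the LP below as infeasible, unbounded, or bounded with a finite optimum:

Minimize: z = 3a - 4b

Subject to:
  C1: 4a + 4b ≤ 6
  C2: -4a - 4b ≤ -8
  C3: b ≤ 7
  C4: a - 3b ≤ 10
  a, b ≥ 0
C1 requires 4a + 4b ≤ 6, while C2 (-4a - 4b ≤ -8) is equivalent to 4a + 4b ≥ 8. Together they would need 8 ≤ 4a + 4b ≤ 6, which is impossible since 8 > 6. No point satisfies all constraints.

The feasible region is empty; the LP is infeasible.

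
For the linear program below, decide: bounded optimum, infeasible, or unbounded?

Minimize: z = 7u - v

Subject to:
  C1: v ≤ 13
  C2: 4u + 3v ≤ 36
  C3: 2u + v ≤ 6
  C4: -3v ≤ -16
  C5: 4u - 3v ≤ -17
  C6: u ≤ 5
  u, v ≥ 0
The point (0, 6) satisfies every constraint, so the LP is feasible; the constraints give u ≤ 5 and v ≤ 13, which with u, v ≥ 0 keep the feasible region inside a bounded box. A feasible, bounded LP attains a finite optimum at a vertex.

Evaluating z = 7u - v at each vertex:
  (0, 5.667): z = -5.667
  (0.1, 5.8): z = -5.1
  (0, 6): z = -6

The LP has an optimal solution: (0, 6) with z = -6.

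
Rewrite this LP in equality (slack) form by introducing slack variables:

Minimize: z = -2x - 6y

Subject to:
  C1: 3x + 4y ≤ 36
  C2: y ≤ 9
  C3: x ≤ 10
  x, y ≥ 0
min z = -2x - 6y

s.t.
  3x + 4y + s1 = 36
  y + s2 = 9
  x + s3 = 10
  x, y, s1, s2, s3 ≥ 0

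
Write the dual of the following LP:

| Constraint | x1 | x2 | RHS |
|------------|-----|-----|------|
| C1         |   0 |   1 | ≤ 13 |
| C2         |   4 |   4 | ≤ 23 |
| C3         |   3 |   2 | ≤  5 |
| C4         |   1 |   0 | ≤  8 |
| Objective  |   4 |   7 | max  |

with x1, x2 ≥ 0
Minimize: z = 13y1 + 23y2 + 5y3 + 8y4

Subject to:
  C1: -4y2 - 3y3 - y4 ≤ -4
  C2: -y1 - 4y2 - 2y3 ≤ -7
  y1, y2, y3, y4 ≥ 0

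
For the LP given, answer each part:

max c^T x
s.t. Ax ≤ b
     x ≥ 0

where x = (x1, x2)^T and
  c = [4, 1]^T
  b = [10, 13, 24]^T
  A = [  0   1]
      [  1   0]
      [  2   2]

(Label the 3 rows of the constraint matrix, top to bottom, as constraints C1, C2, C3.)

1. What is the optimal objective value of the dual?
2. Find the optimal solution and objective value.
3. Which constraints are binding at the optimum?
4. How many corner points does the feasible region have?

1. 48 (by strong duality, equal to the primal optimum)
2. x1 = 12, x2 = 0, z = 48
3. C3, x2 ≥ 0
4. 4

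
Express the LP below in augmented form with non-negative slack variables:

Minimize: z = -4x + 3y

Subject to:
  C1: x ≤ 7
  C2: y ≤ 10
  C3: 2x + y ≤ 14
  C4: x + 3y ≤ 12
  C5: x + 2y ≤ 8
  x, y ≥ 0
min z = -4x + 3y

s.t.
  x + s1 = 7
  y + s2 = 10
  2x + y + s3 = 14
  x + 3y + s4 = 12
  x + 2y + s5 = 8
  x, y, s1, s2, s3, s4, s5 ≥ 0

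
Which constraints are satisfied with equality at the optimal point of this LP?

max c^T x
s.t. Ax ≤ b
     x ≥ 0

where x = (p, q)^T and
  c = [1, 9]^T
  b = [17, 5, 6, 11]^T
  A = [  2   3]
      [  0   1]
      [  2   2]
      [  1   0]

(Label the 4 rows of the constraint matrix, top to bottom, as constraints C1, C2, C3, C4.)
Optimal: p = 0, q = 3
Slack at optimum:
  C1: slack = 8
  C2: slack = 2
  C3: slack = 0 (binding)
  C4: slack = 11
  p ≥ 0: p = 0 (binding)
  q ≥ 0: q = 3
Binding constraints: C3, p ≥ 0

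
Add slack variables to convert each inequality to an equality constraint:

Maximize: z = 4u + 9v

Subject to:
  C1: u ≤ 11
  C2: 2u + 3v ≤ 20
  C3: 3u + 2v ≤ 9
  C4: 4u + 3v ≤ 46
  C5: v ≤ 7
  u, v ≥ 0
max z = 4u + 9v

s.t.
  u + s1 = 11
  2u + 3v + s2 = 20
  3u + 2v + s3 = 9
  4u + 3v + s4 = 46
  v + s5 = 7
  u, v, s1, s2, s3, s4, s5 ≥ 0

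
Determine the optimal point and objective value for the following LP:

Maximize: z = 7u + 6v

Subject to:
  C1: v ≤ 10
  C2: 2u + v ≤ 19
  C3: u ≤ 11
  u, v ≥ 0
Each vertex is the intersection of two constraint boundaries that also satisfies all remaining constraints:
  u = 0 and v = 0 → (0, 0)
  2u + v = 19 and v = 0 → (9.5, 0)
  v = 10 and 2u + v = 19 → (4.5, 10)
  v = 10 and u = 0 → (0, 10)

Evaluating z = 7u + 6v at each vertex:
  (0, 0): z = 0
  (9.5, 0): z = 66.5
  (4.5, 10): z = 91.5
  (0, 10): z = 60

The maximum is at (4.5, 10) with z = 91.5.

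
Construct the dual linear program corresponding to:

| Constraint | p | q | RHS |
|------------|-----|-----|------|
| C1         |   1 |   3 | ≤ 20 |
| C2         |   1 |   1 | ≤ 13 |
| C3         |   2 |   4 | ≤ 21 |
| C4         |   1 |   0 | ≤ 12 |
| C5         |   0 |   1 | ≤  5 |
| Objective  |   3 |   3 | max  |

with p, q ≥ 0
Minimize: z = 20y1 + 13y2 + 21y3 + 12y4 + 5y5

Subject to:
  C1: -y1 - y2 - 2y3 - y4 ≤ -3
  C2: -3y1 - y2 - 4y3 - y5 ≤ -3
  y1, y2, y3, y4, y5 ≥ 0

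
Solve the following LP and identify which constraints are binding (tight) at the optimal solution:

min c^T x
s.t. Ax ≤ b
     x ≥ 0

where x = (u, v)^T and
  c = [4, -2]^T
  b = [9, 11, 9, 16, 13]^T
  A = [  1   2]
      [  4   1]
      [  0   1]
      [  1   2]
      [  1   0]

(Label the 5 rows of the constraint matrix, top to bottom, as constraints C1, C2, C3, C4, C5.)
Optimal: u = 0, v = 4.5
Binding: C1, u ≥ 0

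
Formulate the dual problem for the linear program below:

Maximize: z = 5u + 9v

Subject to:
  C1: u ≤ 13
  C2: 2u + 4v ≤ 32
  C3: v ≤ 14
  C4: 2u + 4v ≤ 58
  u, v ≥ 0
Minimize: z = 13y1 + 32y2 + 14y3 + 58y4

Subject to:
  C1: -y1 - 2y2 - 2y4 ≤ -5
  C2: -4y2 - y3 - 4y4 ≤ -9
  y1, y2, y3, y4 ≥ 0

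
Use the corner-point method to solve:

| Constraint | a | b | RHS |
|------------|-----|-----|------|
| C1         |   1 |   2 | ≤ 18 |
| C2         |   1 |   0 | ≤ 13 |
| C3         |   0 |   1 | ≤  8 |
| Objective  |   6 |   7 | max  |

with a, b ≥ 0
Each vertex is the intersection of two constraint boundaries that also satisfies all remaining constraints:
  a = 0 and b = 0 → (0, 0)
  a = 13 and b = 0 → (13, 0)
  a + 2b = 18 and a = 13 → (13, 2.5)
  a + 2b = 18 and b = 8 → (2, 8)
  b = 8 and a = 0 → (0, 8)

Evaluating z = 6a + 7b at each vertex:
  (0, 0): z = 0
  (13, 0): z = 78
  (13, 2.5): z = 95.5
  (2, 8): z = 68
  (0, 8): z = 56

The maximum is at (13, 2.5) with z = 95.5.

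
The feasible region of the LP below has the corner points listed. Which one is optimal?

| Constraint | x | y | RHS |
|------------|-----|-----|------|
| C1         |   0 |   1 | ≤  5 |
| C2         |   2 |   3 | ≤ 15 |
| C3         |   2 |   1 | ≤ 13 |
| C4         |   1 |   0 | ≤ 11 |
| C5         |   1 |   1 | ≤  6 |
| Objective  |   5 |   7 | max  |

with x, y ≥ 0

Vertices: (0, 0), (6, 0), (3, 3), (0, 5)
(3, 3) with z = 36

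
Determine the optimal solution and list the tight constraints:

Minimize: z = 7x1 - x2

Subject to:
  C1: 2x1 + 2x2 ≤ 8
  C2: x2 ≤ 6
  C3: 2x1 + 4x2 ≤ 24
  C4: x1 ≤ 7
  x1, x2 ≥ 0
Optimal: x1 = 0, x2 = 4
Binding: C1, x1 ≥ 0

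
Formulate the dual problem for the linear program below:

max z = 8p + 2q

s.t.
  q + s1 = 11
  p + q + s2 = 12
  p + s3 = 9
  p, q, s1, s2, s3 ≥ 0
Minimize: z = 11y1 + 12y2 + 9y3

Subject to:
  C1: -y2 - y3 ≤ -8
  C2: -y1 - y2 ≤ -2
  y1, y2, y3 ≥ 0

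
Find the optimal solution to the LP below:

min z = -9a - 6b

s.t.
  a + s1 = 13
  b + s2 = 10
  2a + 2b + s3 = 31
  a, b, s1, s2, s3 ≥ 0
a = 13, b = 2.5, z = -132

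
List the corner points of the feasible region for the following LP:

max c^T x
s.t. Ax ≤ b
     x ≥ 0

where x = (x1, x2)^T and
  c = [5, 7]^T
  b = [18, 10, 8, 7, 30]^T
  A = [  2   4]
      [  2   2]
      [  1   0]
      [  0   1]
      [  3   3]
Each vertex is the intersection of two constraint boundaries that also satisfies all remaining constraints:
  x1 = 0 and x2 = 0 → (0, 0)
  2x1 + 2x2 = 10 and x2 = 0 → (5, 0)
  2x1 + 4x2 = 18 and 2x1 + 2x2 = 10 → (1, 4)
  2x1 + 4x2 = 18 and x1 = 0 → (0, 4.5)

Vertices: (0, 0), (5, 0), (1, 4), (0, 4.5)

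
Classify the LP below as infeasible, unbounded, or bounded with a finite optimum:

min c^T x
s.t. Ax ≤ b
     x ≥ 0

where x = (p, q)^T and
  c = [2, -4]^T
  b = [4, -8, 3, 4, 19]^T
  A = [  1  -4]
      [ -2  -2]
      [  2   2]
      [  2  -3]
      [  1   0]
One constraint requires 2p + 2q ≤ 3, while the constraint -2p - 2q ≤ -8 is equivalent to 2p + 2q ≥ 8. Together they would need 8 ≤ 2p + 2q ≤ 3, which is impossible since 8 > 3. No point satisfies all constraints.

The feasible region is empty; the LP is infeasible.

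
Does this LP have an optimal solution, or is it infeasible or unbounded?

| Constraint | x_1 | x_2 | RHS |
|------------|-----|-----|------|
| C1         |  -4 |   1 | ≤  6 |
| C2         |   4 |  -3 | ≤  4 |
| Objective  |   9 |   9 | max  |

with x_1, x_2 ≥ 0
Feasible point: (0, 0) satisfies every constraint, so the LP is feasible.
Direction d = (1, 4): for each constraint row a, a·d ≤ 0 —
  (-4)(1) + (1)(4) = 0 ≤ 0
  (4)(1) + (-3)(4) = -8 ≤ 0
and d ≥ 0, so (0, 0) + t·d stays feasible for every t ≥ 0. Along this ray z = 9x_1 + 9x_2 changes by 45 per unit t, so z → +∞.

Unbounded — the objective can increase without bound over the feasible region.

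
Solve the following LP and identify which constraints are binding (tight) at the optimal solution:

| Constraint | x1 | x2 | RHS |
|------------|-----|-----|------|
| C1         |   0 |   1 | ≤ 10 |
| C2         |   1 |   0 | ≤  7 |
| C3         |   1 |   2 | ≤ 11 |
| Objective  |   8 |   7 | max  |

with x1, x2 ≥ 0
Optimal: x1 = 7, x2 = 2
Binding: C2, C3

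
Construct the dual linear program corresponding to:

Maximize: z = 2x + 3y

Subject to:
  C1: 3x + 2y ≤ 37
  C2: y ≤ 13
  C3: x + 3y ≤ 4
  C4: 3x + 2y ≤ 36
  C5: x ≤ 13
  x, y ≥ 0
Minimize: z = 37y1 + 13y2 + 4y3 + 36y4 + 13y5

Subject to:
  C1: -3y1 - y3 - 3y4 - y5 ≤ -2
  C2: -2y1 - y2 - 3y3 - 2y4 ≤ -3
  y1, y2, y3, y4, y5 ≥ 0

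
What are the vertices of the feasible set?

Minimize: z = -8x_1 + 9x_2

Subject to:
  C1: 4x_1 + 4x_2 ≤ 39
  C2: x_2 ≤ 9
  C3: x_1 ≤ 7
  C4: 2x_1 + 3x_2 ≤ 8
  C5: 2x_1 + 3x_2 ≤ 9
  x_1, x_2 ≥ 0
Each vertex is the intersection of two constraint boundaries that also satisfies all remaining constraints:
  x_1 = 0 and x_2 = 0 → (0, 0)
  2x_1 + 3x_2 = 8 and x_2 = 0 → (4, 0)
  2x_1 + 3x_2 = 8 and x_1 = 0 → (0, 2.667)

Vertices: (0, 0), (4, 0), (0, 2.667)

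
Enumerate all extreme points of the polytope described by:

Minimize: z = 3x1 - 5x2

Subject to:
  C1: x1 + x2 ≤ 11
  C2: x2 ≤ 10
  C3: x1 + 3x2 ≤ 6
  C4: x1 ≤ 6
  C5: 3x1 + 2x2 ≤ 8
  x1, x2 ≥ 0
Each vertex is the intersection of two constraint boundaries that also satisfies all remaining constraints:
  x1 = 0 and x2 = 0 → (0, 0)
  3x1 + 2x2 = 8 and x2 = 0 → (2.667, 0)
  x1 + 3x2 = 6 and 3x1 + 2x2 = 8 → (1.714, 1.429)
  x1 + 3x2 = 6 and x1 = 0 → (0, 2)

Vertices: (0, 0), (2.667, 0), (1.714, 1.429), (0, 2)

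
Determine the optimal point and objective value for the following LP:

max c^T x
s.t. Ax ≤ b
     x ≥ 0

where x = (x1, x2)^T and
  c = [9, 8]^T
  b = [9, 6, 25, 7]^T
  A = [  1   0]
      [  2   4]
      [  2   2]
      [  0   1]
x1 = 3, x2 = 0, z = 27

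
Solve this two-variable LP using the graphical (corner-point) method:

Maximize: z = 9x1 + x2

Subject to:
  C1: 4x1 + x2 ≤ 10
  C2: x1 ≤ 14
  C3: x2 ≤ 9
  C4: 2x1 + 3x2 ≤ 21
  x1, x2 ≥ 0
x1 = 2.5, x2 = 0, z = 22.5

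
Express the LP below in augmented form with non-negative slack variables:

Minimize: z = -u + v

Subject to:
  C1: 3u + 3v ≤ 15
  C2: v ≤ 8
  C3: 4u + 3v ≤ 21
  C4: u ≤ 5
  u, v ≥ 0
min z = -u + v

s.t.
  3u + 3v + s1 = 15
  v + s2 = 8
  4u + 3v + s3 = 21
  u + s4 = 5
  u, v, s1, s2, s3, s4 ≥ 0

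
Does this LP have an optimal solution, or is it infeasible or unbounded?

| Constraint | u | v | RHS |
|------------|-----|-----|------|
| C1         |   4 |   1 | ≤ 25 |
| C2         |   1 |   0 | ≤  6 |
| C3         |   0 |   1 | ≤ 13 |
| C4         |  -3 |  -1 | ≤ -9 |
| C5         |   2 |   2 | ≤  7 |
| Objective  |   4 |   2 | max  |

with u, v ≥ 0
The point (3.5, 0) satisfies every constraint, so the LP is feasible; the constraints give u ≤ 6 and v ≤ 13, which with u, v ≥ 0 keep the feasible region inside a bounded box. A feasible, bounded LP attains a finite optimum at a vertex.

Evaluating z = 4u + 2v at each vertex:
  (3, 0): z = 12
  (3.5, 0): z = 14
  (2.75, 0.75): z = 12.5

The LP has an optimal solution: (3.5, 0) with z = 14.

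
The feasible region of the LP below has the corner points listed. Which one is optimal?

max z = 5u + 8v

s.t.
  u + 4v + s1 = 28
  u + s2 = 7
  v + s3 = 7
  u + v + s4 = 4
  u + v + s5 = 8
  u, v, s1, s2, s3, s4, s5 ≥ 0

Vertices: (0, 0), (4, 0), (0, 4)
Evaluating z = 5u + 8v at each vertex:
  (0, 0): z = 0
  (4, 0): z = 20
  (0, 4): z = 32

The largest value is z = 32, attained at (0, 4).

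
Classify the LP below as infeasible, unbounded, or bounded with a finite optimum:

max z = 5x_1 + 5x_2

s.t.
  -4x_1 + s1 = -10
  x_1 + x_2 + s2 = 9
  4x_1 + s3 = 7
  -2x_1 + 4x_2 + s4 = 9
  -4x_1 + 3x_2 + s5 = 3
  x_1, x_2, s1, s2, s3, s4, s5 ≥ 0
The row 4x_1 + s3 = 7 with s3 ≥ 0 requires 4x_1 ≤ 7, while the row -4x_1 + s1 = -10 with s1 ≥ 0 is equivalent to 4x_1 ≥ 10. Together they would need 10 ≤ 4x_1 ≤ 7, which is impossible since 10 > 7. No point satisfies all constraints.

Infeasible: no point satisfies all constraints simultaneously.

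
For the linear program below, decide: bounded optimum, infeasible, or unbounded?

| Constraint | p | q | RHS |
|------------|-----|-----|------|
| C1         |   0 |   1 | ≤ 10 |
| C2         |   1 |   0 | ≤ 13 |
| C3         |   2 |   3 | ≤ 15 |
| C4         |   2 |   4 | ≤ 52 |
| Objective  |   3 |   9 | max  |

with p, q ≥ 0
The point (0, 5) satisfies every constraint, so the LP is feasible; the constraints give p ≤ 13 and q ≤ 10, which with p, q ≥ 0 keep the feasible region inside a bounded box. A feasible, bounded LP attains a finite optimum at a vertex.

The LP has an optimal solution: (0, 5) with z = 45.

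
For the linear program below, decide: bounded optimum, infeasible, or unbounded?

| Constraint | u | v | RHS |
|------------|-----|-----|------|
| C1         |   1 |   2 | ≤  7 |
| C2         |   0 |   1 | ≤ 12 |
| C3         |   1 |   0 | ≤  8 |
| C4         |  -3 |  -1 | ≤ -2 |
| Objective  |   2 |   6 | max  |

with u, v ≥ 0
The point (0, 3.5) satisfies every constraint, so the LP is feasible; the constraints give u ≤ 8 and v ≤ 12, which with u, v ≥ 0 keep the feasible region inside a bounded box. A feasible, bounded LP attains a finite optimum at a vertex.

Evaluating z = 2u + 6v at each vertex:
  (0.6667, 0): z = 1.333
  (7, 0): z = 14
  (0, 3.5): z = 21
  (0, 2): z = 12

The LP has an optimal solution: (0, 3.5) with z = 21.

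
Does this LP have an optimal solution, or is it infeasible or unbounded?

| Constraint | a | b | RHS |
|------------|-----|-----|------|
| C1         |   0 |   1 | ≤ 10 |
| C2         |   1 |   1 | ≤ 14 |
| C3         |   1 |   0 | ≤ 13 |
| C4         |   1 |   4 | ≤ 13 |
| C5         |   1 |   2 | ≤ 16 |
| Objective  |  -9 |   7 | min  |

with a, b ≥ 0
The point (13, 0) satisfies every constraint, so the LP is feasible; the constraints give a ≤ 13 and b ≤ 10, which with a, b ≥ 0 keep the feasible region inside a bounded box. A feasible, bounded LP attains a finite optimum at a vertex.

Evaluating z = -9a + 7b at each vertex:
  (0, 0): z = 0
  (13, 0): z = -117
  (0, 3.25): z = 22.75

Bounded optimum: z* = -117 at (13, 0).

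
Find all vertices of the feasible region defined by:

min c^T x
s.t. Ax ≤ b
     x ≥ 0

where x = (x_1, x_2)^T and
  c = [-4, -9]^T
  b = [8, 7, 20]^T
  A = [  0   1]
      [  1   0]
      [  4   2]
Each vertex is the intersection of two constraint boundaries that also satisfies all remaining constraints:
  x_1 = 0 and x_2 = 0 → (0, 0)
  4x_1 + 2x_2 = 20 and x_2 = 0 → (5, 0)
  x_2 = 8 and 4x_1 + 2x_2 = 20 → (1, 8)
  x_2 = 8 and x_1 = 0 → (0, 8)

Vertices: (0, 0), (5, 0), (1, 8), (0, 8)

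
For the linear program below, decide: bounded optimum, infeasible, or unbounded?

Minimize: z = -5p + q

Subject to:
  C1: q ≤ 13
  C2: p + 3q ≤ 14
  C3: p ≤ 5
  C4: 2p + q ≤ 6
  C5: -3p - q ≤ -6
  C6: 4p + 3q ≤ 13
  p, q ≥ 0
The point (3, 0) satisfies every constraint, so the LP is feasible; the constraints give p ≤ 5 and q ≤ 13, which with p, q ≥ 0 keep the feasible region inside a bounded box. A feasible, bounded LP attains a finite optimum at a vertex.

The LP has an optimal solution: (3, 0) with z = -15.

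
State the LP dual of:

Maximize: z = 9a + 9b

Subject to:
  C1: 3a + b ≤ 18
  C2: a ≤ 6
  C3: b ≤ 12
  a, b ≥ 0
Minimize: z = 18y1 + 6y2 + 12y3

Subject to:
  C1: -3y1 - y2 ≤ -9
  C2: -y1 - y3 ≤ -9
  y1, y2, y3 ≥ 0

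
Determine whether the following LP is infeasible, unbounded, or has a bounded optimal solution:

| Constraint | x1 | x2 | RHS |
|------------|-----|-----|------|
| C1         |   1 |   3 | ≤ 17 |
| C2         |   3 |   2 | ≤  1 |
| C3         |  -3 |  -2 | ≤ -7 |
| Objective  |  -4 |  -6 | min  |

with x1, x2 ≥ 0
C2 requires 3x1 + 2x2 ≤ 1, while C3 (-3x1 - 2x2 ≤ -7) is equivalent to 3x1 + 2x2 ≥ 7. Together they would need 7 ≤ 3x1 + 2x2 ≤ 1, which is impossible since 7 > 1. No point satisfies all constraints.

Infeasible — the constraint set is empty.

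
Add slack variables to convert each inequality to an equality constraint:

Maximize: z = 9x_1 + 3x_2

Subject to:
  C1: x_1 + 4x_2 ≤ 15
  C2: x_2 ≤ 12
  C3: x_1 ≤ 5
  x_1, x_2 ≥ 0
max z = 9x_1 + 3x_2

s.t.
  x_1 + 4x_2 + s1 = 15
  x_2 + s2 = 12
  x_1 + s3 = 5
  x_1, x_2, s1, s2, s3 ≥ 0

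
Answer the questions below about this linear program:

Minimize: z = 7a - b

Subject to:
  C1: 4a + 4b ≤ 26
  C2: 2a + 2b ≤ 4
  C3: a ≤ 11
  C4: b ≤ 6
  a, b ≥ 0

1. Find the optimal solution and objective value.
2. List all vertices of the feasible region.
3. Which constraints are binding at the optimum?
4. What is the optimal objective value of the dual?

1. a = 0, b = 2, z = -2
2. (0, 0), (2, 0), (0, 2)
3. C2, a ≥ 0
4. -2 (by strong duality, equal to the primal optimum)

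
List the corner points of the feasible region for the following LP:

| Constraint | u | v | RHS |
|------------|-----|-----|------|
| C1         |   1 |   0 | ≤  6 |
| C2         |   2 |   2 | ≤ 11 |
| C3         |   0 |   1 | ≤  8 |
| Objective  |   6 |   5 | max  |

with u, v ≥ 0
Each vertex is the intersection of two constraint boundaries that also satisfies all remaining constraints:
  u = 0 and v = 0 → (0, 0)
  2u + 2v = 11 and v = 0 → (5.5, 0)
  2u + 2v = 11 and u = 0 → (0, 5.5)

Vertices: (0, 0), (5.5, 0), (0, 5.5)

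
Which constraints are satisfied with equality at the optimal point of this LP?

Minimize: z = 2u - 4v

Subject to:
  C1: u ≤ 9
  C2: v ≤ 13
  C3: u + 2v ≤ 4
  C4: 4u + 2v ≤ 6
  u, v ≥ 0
Optimal: u = 0, v = 2
Binding: C3, u ≥ 0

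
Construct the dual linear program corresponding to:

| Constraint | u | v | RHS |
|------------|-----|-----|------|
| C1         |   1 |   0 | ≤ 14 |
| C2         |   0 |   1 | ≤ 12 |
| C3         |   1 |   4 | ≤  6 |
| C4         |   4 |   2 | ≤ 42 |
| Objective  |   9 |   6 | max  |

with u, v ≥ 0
Minimize: z = 14y1 + 12y2 + 6y3 + 42y4

Subject to:
  C1: -y1 - y3 - 4y4 ≤ -9
  C2: -y2 - 4y3 - 2y4 ≤ -6
  y1, y2, y3, y4 ≥ 0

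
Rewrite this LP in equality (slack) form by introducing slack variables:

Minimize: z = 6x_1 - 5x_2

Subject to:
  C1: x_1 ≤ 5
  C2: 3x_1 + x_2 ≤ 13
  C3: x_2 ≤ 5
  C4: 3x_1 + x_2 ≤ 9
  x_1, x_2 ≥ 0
min z = 6x_1 - 5x_2

s.t.
  x_1 + s1 = 5
  3x_1 + x_2 + s2 = 13
  x_2 + s3 = 5
  3x_1 + x_2 + s4 = 9
  x_1, x_2, s1, s2, s3, s4 ≥ 0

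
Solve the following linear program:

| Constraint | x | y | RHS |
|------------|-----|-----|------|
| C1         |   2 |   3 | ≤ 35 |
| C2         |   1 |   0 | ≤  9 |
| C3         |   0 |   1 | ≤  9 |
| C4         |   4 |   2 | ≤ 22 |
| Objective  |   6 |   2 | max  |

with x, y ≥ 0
Each vertex is the intersection of two constraint boundaries that also satisfies all remaining constraints:
  x = 0 and y = 0 → (0, 0)
  4x + 2y = 22 and y = 0 → (5.5, 0)
  y = 9 and 4x + 2y = 22 → (1, 9)
  y = 9 and x = 0 → (0, 9)

Evaluating z = 6x + 2y at each vertex:
  (0, 0): z = 0
  (5.5, 0): z = 33
  (1, 9): z = 24
  (0, 9): z = 18

The maximum is at (5.5, 0) with z = 33.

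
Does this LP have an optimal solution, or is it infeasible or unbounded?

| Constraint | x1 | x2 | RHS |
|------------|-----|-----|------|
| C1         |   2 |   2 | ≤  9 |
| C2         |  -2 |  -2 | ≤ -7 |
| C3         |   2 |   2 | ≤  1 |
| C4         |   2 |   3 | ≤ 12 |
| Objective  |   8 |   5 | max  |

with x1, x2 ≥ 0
C3 requires 2x1 + 2x2 ≤ 1, while C2 (-2x1 - 2x2 ≤ -7) is equivalent to 2x1 + 2x2 ≥ 7. Together they would need 7 ≤ 2x1 + 2x2 ≤ 1, which is impossible since 7 > 1. No point satisfies all constraints.

Infeasible — the constraint set is empty.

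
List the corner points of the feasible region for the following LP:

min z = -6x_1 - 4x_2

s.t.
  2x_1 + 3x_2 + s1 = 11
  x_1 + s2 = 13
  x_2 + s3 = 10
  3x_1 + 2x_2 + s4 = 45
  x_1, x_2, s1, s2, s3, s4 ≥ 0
Each vertex is the intersection of two constraint boundaries that also satisfies all remaining constraints:
  x_1 = 0 and x_2 = 0 → (0, 0)
  2x_1 + 3x_2 = 11 and x_2 = 0 → (5.5, 0)
  2x_1 + 3x_2 = 11 and x_1 = 0 → (0, 3.667)

Vertices: (0, 0), (5.5, 0), (0, 3.667)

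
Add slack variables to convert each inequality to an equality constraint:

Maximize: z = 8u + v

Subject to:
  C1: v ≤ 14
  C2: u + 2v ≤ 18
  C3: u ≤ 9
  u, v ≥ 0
max z = 8u + v

s.t.
  v + s1 = 14
  u + 2v + s2 = 18
  u + s3 = 9
  u, v, s1, s2, s3 ≥ 0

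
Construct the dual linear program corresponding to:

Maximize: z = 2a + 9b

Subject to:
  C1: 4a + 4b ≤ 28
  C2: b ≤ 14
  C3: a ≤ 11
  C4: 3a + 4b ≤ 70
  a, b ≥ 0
Minimize: z = 28y1 + 14y2 + 11y3 + 70y4

Subject to:
  C1: -4y1 - y3 - 3y4 ≤ -2
  C2: -4y1 - y2 - 4y4 ≤ -9
  y1, y2, y3, y4 ≥ 0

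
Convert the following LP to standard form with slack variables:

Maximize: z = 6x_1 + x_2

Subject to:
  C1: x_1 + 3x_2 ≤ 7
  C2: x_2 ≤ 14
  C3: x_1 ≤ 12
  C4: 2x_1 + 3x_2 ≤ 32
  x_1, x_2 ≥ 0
max z = 6x_1 + x_2

s.t.
  x_1 + 3x_2 + s1 = 7
  x_2 + s2 = 14
  x_1 + s3 = 12
  2x_1 + 3x_2 + s4 = 32
  x_1, x_2, s1, s2, s3, s4 ≥ 0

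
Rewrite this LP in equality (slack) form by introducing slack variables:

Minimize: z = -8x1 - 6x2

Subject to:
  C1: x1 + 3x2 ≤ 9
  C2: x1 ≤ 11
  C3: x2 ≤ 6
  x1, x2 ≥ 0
min z = -8x1 - 6x2

s.t.
  x1 + 3x2 + s1 = 9
  x1 + s2 = 11
  x2 + s3 = 6
  x1, x2, s1, s2, s3 ≥ 0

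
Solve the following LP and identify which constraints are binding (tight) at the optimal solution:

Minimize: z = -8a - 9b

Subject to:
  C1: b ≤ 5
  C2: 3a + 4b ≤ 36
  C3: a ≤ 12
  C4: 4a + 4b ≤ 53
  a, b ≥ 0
Optimal: a = 12, b = 0
Slack at optimum:
  C1: slack = 5
  C2: slack = 0 (binding)
  C3: slack = 0 (binding)
  C4: slack = 5
  a ≥ 0: a = 12
  b ≥ 0: b = 0 (binding)
Binding constraints: C2, C3, b ≥ 0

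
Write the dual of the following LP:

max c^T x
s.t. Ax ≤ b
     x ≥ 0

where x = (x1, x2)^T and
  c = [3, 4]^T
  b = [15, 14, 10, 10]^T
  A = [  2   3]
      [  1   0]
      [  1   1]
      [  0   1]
Minimize: z = 15y1 + 14y2 + 10y3 + 10y4

Subject to:
  C1: -2y1 - y2 - y3 ≤ -3
  C2: -3y1 - y3 - y4 ≤ -4
  y1, y2, y3, y4 ≥ 0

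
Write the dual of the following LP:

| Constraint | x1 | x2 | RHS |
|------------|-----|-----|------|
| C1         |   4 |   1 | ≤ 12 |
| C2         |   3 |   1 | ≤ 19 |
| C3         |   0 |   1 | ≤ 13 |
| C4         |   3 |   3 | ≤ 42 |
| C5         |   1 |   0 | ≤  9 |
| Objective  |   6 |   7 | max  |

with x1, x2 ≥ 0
Minimize: z = 12y1 + 19y2 + 13y3 + 42y4 + 9y5

Subject to:
  C1: -4y1 - 3y2 - 3y4 - y5 ≤ -6
  C2: -y1 - y2 - y3 - 3y4 ≤ -7
  y1, y2, y3, y4, y5 ≥ 0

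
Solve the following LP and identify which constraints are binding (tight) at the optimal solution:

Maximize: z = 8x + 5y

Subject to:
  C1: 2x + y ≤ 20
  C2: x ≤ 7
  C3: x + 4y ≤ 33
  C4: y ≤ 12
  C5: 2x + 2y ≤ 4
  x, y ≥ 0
Optimal: x = 2, y = 0
Binding: C5, y ≥ 0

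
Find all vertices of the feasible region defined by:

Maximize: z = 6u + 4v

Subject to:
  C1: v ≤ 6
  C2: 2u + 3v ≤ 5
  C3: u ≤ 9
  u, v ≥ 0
Each vertex is the intersection of two constraint boundaries that also satisfies all remaining constraints:
  u = 0 and v = 0 → (0, 0)
  2u + 3v = 5 and v = 0 → (2.5, 0)
  2u + 3v = 5 and u = 0 → (0, 1.667)

Vertices: (0, 0), (2.5, 0), (0, 1.667)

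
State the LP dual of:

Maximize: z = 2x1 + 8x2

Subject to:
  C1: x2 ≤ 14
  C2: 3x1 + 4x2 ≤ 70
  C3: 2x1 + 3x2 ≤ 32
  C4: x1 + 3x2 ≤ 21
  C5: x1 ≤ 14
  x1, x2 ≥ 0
Minimize: z = 14y1 + 70y2 + 32y3 + 21y4 + 14y5

Subject to:
  C1: -3y2 - 2y3 - y4 - y5 ≤ -2
  C2: -y1 - 4y2 - 3y3 - 3y4 ≤ -8
  y1, y2, y3, y4, y5 ≥ 0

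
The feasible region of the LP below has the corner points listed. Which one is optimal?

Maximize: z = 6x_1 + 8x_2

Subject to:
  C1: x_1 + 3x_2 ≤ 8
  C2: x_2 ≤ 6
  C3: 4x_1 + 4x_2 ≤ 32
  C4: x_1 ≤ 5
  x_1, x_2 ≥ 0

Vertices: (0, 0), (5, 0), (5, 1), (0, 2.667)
Evaluating z = 6x_1 + 8x_2 at each vertex:
  (0, 0): z = 0
  (5, 0): z = 30
  (5, 1): z = 38
  (0, 2.667): z = 21.33

The largest value is z = 38, attained at (5, 1).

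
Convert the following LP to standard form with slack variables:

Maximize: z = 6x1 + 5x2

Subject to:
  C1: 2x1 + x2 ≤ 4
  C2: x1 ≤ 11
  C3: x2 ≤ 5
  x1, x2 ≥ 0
max z = 6x1 + 5x2

s.t.
  2x1 + x2 + s1 = 4
  x1 + s2 = 11
  x2 + s3 = 5
  x1, x2, s1, s2, s3 ≥ 0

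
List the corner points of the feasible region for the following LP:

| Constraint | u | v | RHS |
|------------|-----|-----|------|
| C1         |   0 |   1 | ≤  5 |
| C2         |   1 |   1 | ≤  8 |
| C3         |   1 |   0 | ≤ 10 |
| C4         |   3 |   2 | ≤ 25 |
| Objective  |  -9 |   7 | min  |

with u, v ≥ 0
Each vertex is the intersection of two constraint boundaries that also satisfies all remaining constraints:
  u = 0 and v = 0 → (0, 0)
  u + v = 8 and v = 0 → (8, 0)
  v = 5 and u + v = 8 → (3, 5)
  v = 5 and u = 0 → (0, 5)

Vertices: (0, 0), (8, 0), (3, 5), (0, 5)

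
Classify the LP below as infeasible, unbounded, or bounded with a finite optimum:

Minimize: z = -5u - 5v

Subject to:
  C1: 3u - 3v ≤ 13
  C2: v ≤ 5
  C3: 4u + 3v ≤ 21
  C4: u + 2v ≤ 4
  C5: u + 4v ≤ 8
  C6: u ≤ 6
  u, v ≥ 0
The point (4, 0) satisfies every constraint, so the LP is feasible; the constraints give u ≤ 6 and v ≤ 5, which with u, v ≥ 0 keep the feasible region inside a bounded box. A feasible, bounded LP attains a finite optimum at a vertex.

The LP has an optimal solution: (4, 0) with z = -20.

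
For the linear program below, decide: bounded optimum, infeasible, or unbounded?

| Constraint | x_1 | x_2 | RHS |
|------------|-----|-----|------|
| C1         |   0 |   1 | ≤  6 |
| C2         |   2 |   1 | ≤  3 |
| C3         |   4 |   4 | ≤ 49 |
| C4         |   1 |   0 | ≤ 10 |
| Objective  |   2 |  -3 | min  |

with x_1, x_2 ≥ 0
The point (0, 3) satisfies every constraint, so the LP is feasible; the constraints give x_1 ≤ 10 and x_2 ≤ 6, which with x_1, x_2 ≥ 0 keep the feasible region inside a bounded box. A feasible, bounded LP attains a finite optimum at a vertex.

Bounded optimum: z* = -9 at (0, 3).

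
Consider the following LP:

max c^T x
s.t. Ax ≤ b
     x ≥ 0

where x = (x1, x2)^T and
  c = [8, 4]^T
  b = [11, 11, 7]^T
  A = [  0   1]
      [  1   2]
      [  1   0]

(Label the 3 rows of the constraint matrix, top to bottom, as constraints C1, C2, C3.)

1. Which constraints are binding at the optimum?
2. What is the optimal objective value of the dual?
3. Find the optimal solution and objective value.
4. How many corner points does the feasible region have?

1. C2, C3
2. 64 (by strong duality, equal to the primal optimum)
3. x1 = 7, x2 = 2, z = 64
4. 4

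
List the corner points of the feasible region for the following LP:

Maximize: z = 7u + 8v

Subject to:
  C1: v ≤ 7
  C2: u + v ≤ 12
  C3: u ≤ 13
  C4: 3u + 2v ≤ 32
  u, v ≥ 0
Each vertex is the intersection of two constraint boundaries that also satisfies all remaining constraints:
  u = 0 and v = 0 → (0, 0)
  3u + 2v = 32 and v = 0 → (10.67, 0)
  u + v = 12 and 3u + 2v = 32 → (8, 4)
  v = 7 and u + v = 12 → (5, 7)
  v = 7 and u = 0 → (0, 7)

Vertices: (0, 0), (10.67, 0), (8, 4), (5, 7), (0, 7)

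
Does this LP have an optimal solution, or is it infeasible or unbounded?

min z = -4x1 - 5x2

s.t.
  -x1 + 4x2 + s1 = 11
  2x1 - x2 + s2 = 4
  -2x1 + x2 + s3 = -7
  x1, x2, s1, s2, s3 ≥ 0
The row 2x1 - x2 + s2 = 4 with s2 ≥ 0 requires 2x1 - x2 ≤ 4, while the row -2x1 + x2 + s3 = -7 with s3 ≥ 0 is equivalent to 2x1 - x2 ≥ 7. Together they would need 7 ≤ 2x1 - x2 ≤ 4, which is impossible since 7 > 4. No point satisfies all constraints.

Infeasible: no point satisfies all constraints simultaneously.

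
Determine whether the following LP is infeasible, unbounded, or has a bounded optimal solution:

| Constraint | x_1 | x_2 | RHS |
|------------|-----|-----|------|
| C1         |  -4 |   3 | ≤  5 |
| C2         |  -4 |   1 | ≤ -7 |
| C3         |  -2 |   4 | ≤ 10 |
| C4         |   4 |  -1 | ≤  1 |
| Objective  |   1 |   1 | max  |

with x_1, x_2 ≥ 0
C4 requires 4x_1 - x_2 ≤ 1, while C2 (-4x_1 + x_2 ≤ -7) is equivalent to 4x_1 - x_2 ≥ 7. Together they would need 7 ≤ 4x_1 - x_2 ≤ 1, which is impossible since 7 > 1. No point satisfies all constraints.

Infeasible — the constraint set is empty.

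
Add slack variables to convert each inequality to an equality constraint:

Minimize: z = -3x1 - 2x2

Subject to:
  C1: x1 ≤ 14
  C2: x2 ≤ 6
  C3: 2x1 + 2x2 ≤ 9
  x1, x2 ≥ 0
min z = -3x1 - 2x2

s.t.
  x1 + s1 = 14
  x2 + s2 = 6
  2x1 + 2x2 + s3 = 9
  x1, x2, s1, s2, s3 ≥ 0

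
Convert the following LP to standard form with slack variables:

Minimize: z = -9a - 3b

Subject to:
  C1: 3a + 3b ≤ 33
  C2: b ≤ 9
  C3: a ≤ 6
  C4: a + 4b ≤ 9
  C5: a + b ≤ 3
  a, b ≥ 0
min z = -9a - 3b

s.t.
  3a + 3b + s1 = 33
  b + s2 = 9
  a + s3 = 6
  a + 4b + s4 = 9
  a + b + s5 = 3
  a, b, s1, s2, s3, s4, s5 ≥ 0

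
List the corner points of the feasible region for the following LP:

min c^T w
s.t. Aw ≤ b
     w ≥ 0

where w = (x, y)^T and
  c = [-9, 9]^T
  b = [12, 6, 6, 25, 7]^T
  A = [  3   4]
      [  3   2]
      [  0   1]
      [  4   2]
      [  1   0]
Each vertex is the intersection of two constraint boundaries that also satisfies all remaining constraints:
  x = 0 and y = 0 → (0, 0)
  3x + 2y = 6 and y = 0 → (2, 0)
  3x + 4y = 12 and 3x + 2y = 6 → (0, 3)

Vertices: (0, 0), (2, 0), (0, 3)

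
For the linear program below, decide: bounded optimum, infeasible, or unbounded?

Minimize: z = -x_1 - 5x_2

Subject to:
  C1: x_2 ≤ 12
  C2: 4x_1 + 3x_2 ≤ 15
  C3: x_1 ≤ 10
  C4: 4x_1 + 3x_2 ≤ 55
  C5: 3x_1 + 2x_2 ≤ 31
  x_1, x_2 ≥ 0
The point (0, 5) satisfies every constraint, so the LP is feasible; the constraints give x_1 ≤ 10 and x_2 ≤ 12, which with x_1, x_2 ≥ 0 keep the feasible region inside a bounded box. A feasible, bounded LP attains a finite optimum at a vertex.

Evaluating z = -x_1 - 5x_2 at each vertex:
  (0, 0): z = 0
  (3.75, 0): z = -3.75
  (0, 5): z = -25

The LP has an optimal solution: (0, 5) with z = -25.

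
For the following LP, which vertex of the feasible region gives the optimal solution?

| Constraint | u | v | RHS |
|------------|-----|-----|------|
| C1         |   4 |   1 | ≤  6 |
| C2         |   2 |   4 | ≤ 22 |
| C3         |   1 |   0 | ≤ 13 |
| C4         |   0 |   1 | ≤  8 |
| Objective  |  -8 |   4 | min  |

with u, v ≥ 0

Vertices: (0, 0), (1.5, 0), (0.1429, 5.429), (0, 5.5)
Evaluating z = -8u + 4v at each vertex:
  (0, 0): z = 0
  (1.5, 0): z = -12
  (0.1429, 5.429): z = 20.57
  (0, 5.5): z = 22

The smallest value is z = -12, attained at (1.5, 0).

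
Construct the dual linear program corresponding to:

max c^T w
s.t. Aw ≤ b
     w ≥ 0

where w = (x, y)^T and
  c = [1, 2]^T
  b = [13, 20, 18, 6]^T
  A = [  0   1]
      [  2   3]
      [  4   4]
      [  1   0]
Minimize: z = 13y1 + 20y2 + 18y3 + 6y4

Subject to:
  C1: -2y2 - 4y3 - y4 ≤ -1
  C2: -y1 - 3y2 - 4y3 ≤ -2
  y1, y2, y3, y4 ≥ 0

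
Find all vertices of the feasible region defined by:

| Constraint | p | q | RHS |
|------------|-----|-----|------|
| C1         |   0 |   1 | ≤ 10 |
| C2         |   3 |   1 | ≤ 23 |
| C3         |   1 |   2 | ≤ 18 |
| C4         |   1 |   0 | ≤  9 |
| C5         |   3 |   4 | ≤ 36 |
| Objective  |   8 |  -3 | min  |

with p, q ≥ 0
Each vertex is the intersection of two constraint boundaries that also satisfies all remaining constraints:
  p = 0 and q = 0 → (0, 0)
  3p + q = 23 and q = 0 → (7.667, 0)
  3p + q = 23 and 3p + 4q = 36 → (6.222, 4.333)
  p + 2q = 18 and 3p + 4q = 36 → (0, 9)

Vertices: (0, 0), (7.667, 0), (6.222, 4.333), (0, 9)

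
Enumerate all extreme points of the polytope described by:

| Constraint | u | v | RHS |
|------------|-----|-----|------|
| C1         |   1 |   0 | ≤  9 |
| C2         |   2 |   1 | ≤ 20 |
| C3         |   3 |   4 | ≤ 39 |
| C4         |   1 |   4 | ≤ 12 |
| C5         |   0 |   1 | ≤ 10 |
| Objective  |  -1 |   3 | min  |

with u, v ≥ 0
Each vertex is the intersection of two constraint boundaries that also satisfies all remaining constraints:
  u = 0 and v = 0 → (0, 0)
  u = 9 and v = 0 → (9, 0)
  u = 9 and u + 4v = 12 → (9, 0.75)
  u + 4v = 12 and u = 0 → (0, 3)

Vertices: (0, 0), (9, 0), (9, 0.75), (0, 3)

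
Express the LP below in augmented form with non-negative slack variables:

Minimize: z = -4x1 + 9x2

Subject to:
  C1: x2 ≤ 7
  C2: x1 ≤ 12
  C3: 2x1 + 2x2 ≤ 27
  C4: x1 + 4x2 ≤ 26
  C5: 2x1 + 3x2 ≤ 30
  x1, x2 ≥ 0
min z = -4x1 + 9x2

s.t.
  x2 + s1 = 7
  x1 + s2 = 12
  2x1 + 2x2 + s3 = 27
  x1 + 4x2 + s4 = 26
  2x1 + 3x2 + s5 = 30
  x1, x2, s1, s2, s3, s4, s5 ≥ 0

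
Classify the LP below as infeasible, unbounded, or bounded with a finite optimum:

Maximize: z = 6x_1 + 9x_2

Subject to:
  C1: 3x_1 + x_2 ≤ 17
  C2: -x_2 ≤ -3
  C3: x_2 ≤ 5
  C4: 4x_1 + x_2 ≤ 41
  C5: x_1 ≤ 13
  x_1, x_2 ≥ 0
The point (4, 5) satisfies every constraint, so the LP is feasible; the constraints give x_1 ≤ 13 and x_2 ≤ 5, which with x_1, x_2 ≥ 0 keep the feasible region inside a bounded box. A feasible, bounded LP attains a finite optimum at a vertex.

The LP has an optimal solution: (4, 5) with z = 69.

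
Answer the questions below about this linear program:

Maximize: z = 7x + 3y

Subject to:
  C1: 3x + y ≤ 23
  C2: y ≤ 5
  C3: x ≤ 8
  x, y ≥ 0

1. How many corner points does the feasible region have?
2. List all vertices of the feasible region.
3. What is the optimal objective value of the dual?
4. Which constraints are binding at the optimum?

1. 4
2. (0, 0), (7.667, 0), (6, 5), (0, 5)
3. 57 (by strong duality, equal to the primal optimum)
4. C1, C2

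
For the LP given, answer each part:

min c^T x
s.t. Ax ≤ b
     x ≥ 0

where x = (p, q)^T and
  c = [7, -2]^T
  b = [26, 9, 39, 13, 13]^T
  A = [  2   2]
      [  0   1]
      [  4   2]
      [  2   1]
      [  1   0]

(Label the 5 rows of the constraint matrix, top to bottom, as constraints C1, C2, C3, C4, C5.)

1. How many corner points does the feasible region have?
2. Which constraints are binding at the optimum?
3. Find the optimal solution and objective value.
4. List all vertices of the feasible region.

1. 4
2. C2, p ≥ 0
3. p = 0, q = 9, z = -18
4. (0, 0), (6.5, 0), (2, 9), (0, 9)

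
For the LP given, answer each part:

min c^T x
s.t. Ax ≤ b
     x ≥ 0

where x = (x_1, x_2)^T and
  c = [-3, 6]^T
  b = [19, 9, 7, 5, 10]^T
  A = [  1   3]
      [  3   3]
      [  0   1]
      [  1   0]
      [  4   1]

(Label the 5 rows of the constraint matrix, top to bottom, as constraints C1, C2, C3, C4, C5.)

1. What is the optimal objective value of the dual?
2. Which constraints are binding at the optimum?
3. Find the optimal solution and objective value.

1. -7.5 (by strong duality, equal to the primal optimum)
2. C5, x_2 ≥ 0
3. x_1 = 2.5, x_2 = 0, z = -7.5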